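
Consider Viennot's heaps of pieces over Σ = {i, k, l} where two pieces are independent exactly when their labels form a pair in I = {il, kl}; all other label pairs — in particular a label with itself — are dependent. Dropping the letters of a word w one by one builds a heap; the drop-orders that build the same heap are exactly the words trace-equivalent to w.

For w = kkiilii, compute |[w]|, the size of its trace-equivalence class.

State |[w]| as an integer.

piece 0:k — minimal
piece 1:k rests on {0:k}
piece 2:i rests on {1:k}
piece 3:i rests on {2:i}
piece 4:l — minimal
piece 5:i rests on {3:i}
piece 6:i rests on {5:i}
minimal pieces: {0:k, 4:l}
ways to finish when only these pieces remain (= sum over removing one remaining piece with nothing left below it):
  1 left: {4}→1  {6}→1
  2 left: {4,6}→2  {5,6}→1
  3 left: {3,5,6}→1  {4,5,6}→3
  4 left: {2,3,5,6}→1  {3,4,5,6}→4
  5 left: {1,2,3,5,6}→1  {2,3,4,5,6}→5
  placing 0:k first → 6 extensions
  placing 4:l first → 1 extensions
total linear extensions = 7

7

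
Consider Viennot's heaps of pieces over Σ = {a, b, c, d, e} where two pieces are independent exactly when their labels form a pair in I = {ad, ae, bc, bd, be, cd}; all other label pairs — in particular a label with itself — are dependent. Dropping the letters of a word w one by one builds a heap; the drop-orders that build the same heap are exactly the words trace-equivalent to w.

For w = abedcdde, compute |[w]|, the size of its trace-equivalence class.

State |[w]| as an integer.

drop 0:a onto floor
drop 1:b onto {0:a}
drop 2:e onto floor
drop 3:d onto {2:e}
drop 4:c onto {0:a, 2:e}
drop 5:d onto {3:d}
drop 6:d onto {5:d}
drop 7:e onto {4:c, 6:d}
ground layer = {0:a, 2:e}
drop-orders for the pieces not yet dropped (sum over which currently-grounded one goes next):
  1 to go: {1} 1  {7} 1
  2 to go: {1,7} 2  {4,7} 1  {6,7} 1
  3 to go: {1,4,7} 3  {1,6,7} 3  {4,6,7} 2  {5,6,7} 1
  4 to go: {0,1,4,7} 3  {1,4,6,7} 8  {1,5,6,7} 4  {3,5,6,7} 1  {4,5,6,7} 3
  5 to go: {0,1,4,6,7} 11  {1,3,5,6,7} 5  {1,4,5,6,7} 15  {3,4,5,6,7} 4
  6 to go: {0,1,4,5,6,7} 26  {1,3,4,5,6,7} 24  {2,3,4,5,6,7} 4
  if 0:a drops first: 28 orders
  if 2:e drops first: 50 orders
heap linearizations: 78

78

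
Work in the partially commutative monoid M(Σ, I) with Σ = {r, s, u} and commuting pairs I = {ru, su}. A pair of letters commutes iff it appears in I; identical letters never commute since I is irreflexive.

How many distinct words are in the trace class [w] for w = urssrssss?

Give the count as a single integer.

drop 0:u onto floor
drop 1:r onto floor
drop 2:s onto {1:r}
drop 3:s onto {2:s}
drop 4:r onto {3:s}
drop 5:s onto {4:r}
drop 6:s onto {5:s}
drop 7:s onto {6:s}
drop 8:s onto {7:s}
ground layer = {0:u, 1:r}
drop-orders for the pieces not yet dropped (sum over which currently-grounded one goes next):
  1 to go: {0} 1  {8} 1
  2 to go: {0,8} 2  {7,8} 1
  3 to go: {0,7,8} 3  {6,7,8} 1
  4 to go: {0,6,7,8} 4  {5,6,7,8} 1
  5 to go: {0,5,6,7,8} 5  {4,5,6,7,8} 1
  6 to go: {0,4,5,6,7,8} 6  {3,4,5,6,7,8} 1
  7 to go: {0,3,4,5,6,7,8} 7  {2,3,4,5,6,7,8} 1
  if 0:u drops first: 1 orders
  if 1:r drops first: 8 orders
heap linearizations: 9

9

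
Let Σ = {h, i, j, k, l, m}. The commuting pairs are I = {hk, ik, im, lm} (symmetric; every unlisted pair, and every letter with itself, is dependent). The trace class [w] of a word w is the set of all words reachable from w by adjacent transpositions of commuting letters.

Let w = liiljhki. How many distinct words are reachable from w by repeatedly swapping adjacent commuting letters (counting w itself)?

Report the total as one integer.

#0=l has no predecessor
#1=i depends on [0:l]
#2=i depends on [1:i]
#3=l depends on [2:i]
#4=j depends on [3:l]
#5=h depends on [4:j]
#6=k depends on [4:j]
#7=i depends on [5:h]
sources: [0:l]
N(rest) = Σ N(rest − s) over sources s of rest; N(one piece) = 1:
  size 1 → [6]=1  [7]=1
  size 2 → [5,7]=1  [6,7]=2
  size 3 → [5,6,7]=3
  size 4 → [4,5,6,7]=3
  size 5 → [3,4,5,6,7]=3
  size 6 → [2,3,4,5,6,7]=3
  first=0(l) contributes 3

3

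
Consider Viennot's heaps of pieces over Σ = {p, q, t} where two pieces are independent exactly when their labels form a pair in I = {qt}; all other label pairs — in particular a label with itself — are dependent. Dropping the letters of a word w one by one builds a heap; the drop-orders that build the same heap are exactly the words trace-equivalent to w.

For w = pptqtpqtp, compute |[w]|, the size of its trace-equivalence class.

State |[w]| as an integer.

drop 0:p onto floor
drop 1:p onto {0:p}
drop 2:t onto {1:p}
drop 3:q onto {1:p}
drop 4:t onto {2:t}
drop 5:p onto {3:q, 4:t}
drop 6:q onto {5:p}
drop 7:t onto {5:p}
drop 8:p onto {6:q, 7:t}
ground layer = {0:p}
drop-orders for the pieces not yet dropped (sum over which currently-grounded one goes next):
  1 to go: {8} 1
  2 to go: {6,8} 1  {7,8} 1
  3 to go: {6,7,8} 2
  4 to go: {5,6,7,8} 2
  5 to go: {3,5,6,7,8} 2  {4,5,6,7,8} 2
  6 to go: {2,4,5,6,7,8} 2  {3,4,5,6,7,8} 4
  7 to go: {2,3,4,5,6,7,8} 6
  if 0:p drops first: 6 orders

6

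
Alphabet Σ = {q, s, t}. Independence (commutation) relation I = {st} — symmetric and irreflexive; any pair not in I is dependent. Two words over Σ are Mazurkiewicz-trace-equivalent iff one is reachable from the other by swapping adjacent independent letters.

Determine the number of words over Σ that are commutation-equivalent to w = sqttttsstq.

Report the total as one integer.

21

drop 0:s onto floor
drop 1:q onto {0:s}
drop 2:t onto {1:q}
drop 3:t onto {2:t}
drop 4:t onto {3:t}
drop 5:t onto {4:t}
drop 6:s onto {1:q}
drop 7:s onto {6:s}
drop 8:t onto {5:t}
drop 9:q onto {7:s, 8:t}
ground layer = {0:s}
drop-orders for the pieces not yet dropped (sum over which currently-grounded one goes next):
  1 to go: {9} 1
  2 to go: {7,9} 1  {8,9} 1
  3 to go: {5,8,9} 1  {6,7,9} 1  {7,8,9} 2
  4 to go: {4,5,8,9} 1  {5,7,8,9} 3  {6,7,8,9} 3
  5 to go: {3,4,5,8,9} 1  {4,5,7,8,9} 4  {5,6,7,8,9} 6
  6 to go: {2,3,4,5,8,9} 1  {3,4,5,7,8,9} 5  {4,5,6,7,8,9} 10
  7 to go: {2,3,4,5,7,8,9} 6  {3,4,5,6,7,8,9} 15
  8 to go: {2,3,4,5,6,7,8,9} 21
  if 0:s drops first: 21 orders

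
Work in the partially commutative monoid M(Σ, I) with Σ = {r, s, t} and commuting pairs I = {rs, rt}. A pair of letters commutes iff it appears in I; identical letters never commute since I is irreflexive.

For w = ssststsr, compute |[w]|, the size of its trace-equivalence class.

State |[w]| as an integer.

0(s) covers ∅
1(s) covers 0:s
2(s) covers 1:s
3(t) covers 2:s
4(s) covers 3:t
5(t) covers 4:s
6(s) covers 5:t
7(r) covers ∅
floor of heap: 0:s, 7:r
completions by unplaced set U, small U first (add the entries for U minus each lowest piece of U):
  |U|=1: {6}:1  {7}:1
  |U|=2: {5,6}:1  {6,7}:2
  |U|=3: {4,5,6}:1  {5,6,7}:3
  |U|=4: {3,4,5,6}:1  {4,5,6,7}:4
  |U|=5: {2,3,4,5,6}:1  {3,4,5,6,7}:5
  |U|=6: {1,2,3,4,5,6}:1  {2,3,4,5,6,7}:6
  start at 0(s): 7
  start at 7(r): 1
sum over floor = 8

8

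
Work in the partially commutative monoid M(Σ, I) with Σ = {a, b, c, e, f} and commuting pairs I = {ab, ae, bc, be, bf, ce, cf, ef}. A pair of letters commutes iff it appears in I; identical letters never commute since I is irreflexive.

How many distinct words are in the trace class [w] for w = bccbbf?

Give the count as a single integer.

drop 0:b onto floor
drop 1:c onto floor
drop 2:c onto {1:c}
drop 3:b onto {0:b}
drop 4:b onto {3:b}
drop 5:f onto floor
ground layer = {0:b, 1:c, 5:f}
drop-orders for the pieces not yet dropped (sum over which currently-grounded one goes next):
  1 to go: {2} 1  {4} 1  {5} 1
  2 to go: {1,2} 1  {2,4} 2  {2,5} 2  {3,4} 1  {4,5} 2
  3 to go: {0,3,4} 1  {1,2,4} 3  {1,2,5} 3  {2,3,4} 3  {2,4,5} 6  {3,4,5} 3
  4 to go: {0,2,3,4} 4  {0,3,4,5} 4  {1,2,3,4} 6  {1,2,4,5} 12  {2,3,4,5} 12
  if 0:b drops first: 30 orders
  if 1:c drops first: 20 orders
  if 5:f drops first: 10 orders
heap linearizations: 60

60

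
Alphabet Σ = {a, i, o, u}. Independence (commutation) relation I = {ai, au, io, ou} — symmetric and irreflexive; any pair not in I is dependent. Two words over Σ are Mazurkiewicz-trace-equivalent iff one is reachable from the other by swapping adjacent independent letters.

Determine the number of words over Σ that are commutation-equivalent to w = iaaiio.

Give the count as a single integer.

drop 0:i onto floor
drop 1:a onto floor
drop 2:a onto {1:a}
drop 3:i onto {0:i}
drop 4:i onto {3:i}
drop 5:o onto {2:a}
ground layer = {0:i, 1:a}
drop-orders for the pieces not yet dropped (sum over which currently-grounded one goes next):
  1 to go: {4} 1  {5} 1
  2 to go: {2,5} 1  {3,4} 1  {4,5} 2
  3 to go: {0,3,4} 1  {1,2,5} 1  {2,4,5} 3  {3,4,5} 3
  4 to go: {0,3,4,5} 4  {1,2,4,5} 4  {2,3,4,5} 6
  if 0:i drops first: 10 orders
  if 1:a drops first: 10 orders
heap linearizations: 20

20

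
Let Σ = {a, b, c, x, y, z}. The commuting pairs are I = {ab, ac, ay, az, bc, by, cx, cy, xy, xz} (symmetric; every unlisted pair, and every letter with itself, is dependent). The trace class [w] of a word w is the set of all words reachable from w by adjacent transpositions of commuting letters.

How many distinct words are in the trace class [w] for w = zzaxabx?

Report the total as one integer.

piece 0:z — minimal
piece 1:z rests on {0:z}
piece 2:a — minimal
piece 3:x rests on {2:a}
piece 4:a rests on {3:x}
piece 5:b rests on {1:z, 3:x}
piece 6:x rests on {4:a, 5:b}
minimal pieces: {0:z, 2:a}
ways to finish when only these pieces remain (= sum over removing one remaining piece with nothing left below it):
  1 left: {6}→1
  2 left: {4,6}→1  {5,6}→1
  3 left: {1,5,6}→1  {4,5,6}→2
  4 left: {0,1,5,6}→1  {1,4,5,6}→3  {3,4,5,6}→2
  5 left: {0,1,4,5,6}→4  {1,3,4,5,6}→5  {2,3,4,5,6}→2
  placing 0:z first → 7 extensions
  placing 2:a first → 9 extensions
total linear extensions = 16

16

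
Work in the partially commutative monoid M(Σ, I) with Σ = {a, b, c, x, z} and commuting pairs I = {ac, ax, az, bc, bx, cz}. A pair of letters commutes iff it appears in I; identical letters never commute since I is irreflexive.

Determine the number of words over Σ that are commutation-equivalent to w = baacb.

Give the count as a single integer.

#0=b has no predecessor
#1=a depends on [0:b]
#2=a depends on [1:a]
#3=c has no predecessor
#4=b depends on [2:a]
sources: [0:b, 3:c]
N(rest) = Σ N(rest − s) over sources s of rest; N(one piece) = 1:
  size 1 → [3]=1  [4]=1
  size 2 → [2,4]=1  [3,4]=2
  size 3 → [1,2,4]=1  [2,3,4]=3
  first=0(b) contributes 4
  first=3(c) contributes 1
|[w]| = 5

5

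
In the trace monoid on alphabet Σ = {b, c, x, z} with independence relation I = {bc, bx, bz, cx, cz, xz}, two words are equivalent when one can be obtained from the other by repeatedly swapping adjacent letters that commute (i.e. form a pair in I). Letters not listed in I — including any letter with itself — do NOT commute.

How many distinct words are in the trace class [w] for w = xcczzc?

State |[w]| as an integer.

drop 0:x onto floor
drop 1:c onto floor
drop 2:c onto {1:c}
drop 3:z onto floor
drop 4:z onto {3:z}
drop 5:c onto {2:c}
ground layer = {0:x, 1:c, 3:z}
drop-orders for the pieces not yet dropped (sum over which currently-grounded one goes next):
  1 to go: {0} 1  {4} 1  {5} 1
  2 to go: {0,4} 2  {0,5} 2  {2,5} 1  {3,4} 1  {4,5} 2
  3 to go: {0,2,5} 3  {0,3,4} 3  {0,4,5} 6  {1,2,5} 1  {2,4,5} 3  {3,4,5} 3
  4 to go: {0,1,2,5} 4  {0,2,4,5} 12  {0,3,4,5} 12  {1,2,4,5} 4  {2,3,4,5} 6
  if 0:x drops first: 10 orders
  if 1:c drops first: 30 orders
  if 3:z drops first: 20 orders
heap linearizations: 60

60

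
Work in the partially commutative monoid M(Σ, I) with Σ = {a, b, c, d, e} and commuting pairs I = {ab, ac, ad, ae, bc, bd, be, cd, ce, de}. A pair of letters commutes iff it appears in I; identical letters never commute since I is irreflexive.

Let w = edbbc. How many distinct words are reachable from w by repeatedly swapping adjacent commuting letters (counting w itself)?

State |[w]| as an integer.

piece 0:e — minimal
piece 1:d — minimal
piece 2:b — minimal
piece 3:b rests on {2:b}
piece 4:c — minimal
minimal pieces: {0:e, 1:d, 2:b, 4:c}
ways to finish when only these pieces remain (= sum over removing one remaining piece with nothing left below it):
  1 left: {0}→1  {1}→1  {3}→1  {4}→1
  2 left: {0,1}→2  {0,3}→2  {0,4}→2  {1,3}→2  {1,4}→2  {2,3}→1  {3,4}→2
  3 left: {0,1,3}→6  {0,1,4}→6  {0,2,3}→3  {0,3,4}→6  {1,2,3}→3  {1,3,4}→6  {2,3,4}→3
  placing 0:e first → 12 extensions
  placing 1:d first → 12 extensions
  placing 2:b first → 24 extensions
  placing 4:c first → 12 extensions
total linear extensions = 60

60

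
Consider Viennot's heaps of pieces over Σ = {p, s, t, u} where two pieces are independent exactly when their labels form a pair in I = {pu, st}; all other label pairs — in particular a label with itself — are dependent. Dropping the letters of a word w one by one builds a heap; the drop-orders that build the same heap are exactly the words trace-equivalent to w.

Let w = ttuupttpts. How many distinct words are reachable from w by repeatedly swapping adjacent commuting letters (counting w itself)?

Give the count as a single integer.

drop 0:t onto floor
drop 1:t onto {0:t}
drop 2:u onto {1:t}
drop 3:u onto {2:u}
drop 4:p onto {1:t}
drop 5:t onto {3:u, 4:p}
drop 6:t onto {5:t}
drop 7:p onto {6:t}
drop 8:t onto {7:p}
drop 9:s onto {7:p}
ground layer = {0:t}
drop-orders for the pieces not yet dropped (sum over which currently-grounded one goes next):
  1 to go: {8} 1  {9} 1
  2 to go: {8,9} 2
  3 to go: {7,8,9} 2
  4 to go: {6,7,8,9} 2
  5 to go: {5,6,7,8,9} 2
  6 to go: {3,5,6,7,8,9} 2  {4,5,6,7,8,9} 2
  7 to go: {2,3,5,6,7,8,9} 2  {3,4,5,6,7,8,9} 4
  8 to go: {2,3,4,5,6,7,8,9} 6
  if 0:t drops first: 6 orders

6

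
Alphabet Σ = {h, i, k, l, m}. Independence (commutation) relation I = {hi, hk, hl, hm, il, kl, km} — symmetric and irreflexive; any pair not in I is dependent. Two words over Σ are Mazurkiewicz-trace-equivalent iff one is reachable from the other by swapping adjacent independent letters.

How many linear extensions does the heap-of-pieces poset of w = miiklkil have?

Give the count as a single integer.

21

#0=m has no predecessor
#1=i depends on [0:m]
#2=i depends on [1:i]
#3=k depends on [2:i]
#4=l depends on [0:m]
#5=k depends on [3:k]
#6=i depends on [5:k]
#7=l depends on [4:l]
sources: [0:m]
N(rest) = Σ N(rest − s) over sources s of rest; N(one piece) = 1:
  size 1 → [6]=1  [7]=1
  size 2 → [4,7]=1  [5,6]=1  [6,7]=2
  size 3 → [3,5,6]=1  [4,6,7]=3  [5,6,7]=3
  size 4 → [2,3,5,6]=1  [3,5,6,7]=4  [4,5,6,7]=6
  size 5 → [1,2,3,5,6]=1  [2,3,5,6,7]=5  [3,4,5,6,7]=10
  size 6 → [1,2,3,5,6,7]=6  [2,3,4,5,6,7]=15
  first=0(m) contributes 21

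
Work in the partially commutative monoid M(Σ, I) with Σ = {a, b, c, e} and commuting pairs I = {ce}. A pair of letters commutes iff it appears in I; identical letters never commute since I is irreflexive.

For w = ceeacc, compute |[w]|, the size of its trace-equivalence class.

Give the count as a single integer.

3

0(c) covers ∅
1(e) covers ∅
2(e) covers 1:e
3(a) covers 0:c, 2:e
4(c) covers 3:a
5(c) covers 4:c
floor of heap: 0:c, 1:e
completions by unplaced set U, small U first (add the entries for U minus each lowest piece of U):
  |U|=1: {5}:1
  |U|=2: {4,5}:1
  |U|=3: {3,4,5}:1
  |U|=4: {0,3,4,5}:1  {2,3,4,5}:1
  start at 0(c): 1
  start at 1(e): 2
sum over floor = 3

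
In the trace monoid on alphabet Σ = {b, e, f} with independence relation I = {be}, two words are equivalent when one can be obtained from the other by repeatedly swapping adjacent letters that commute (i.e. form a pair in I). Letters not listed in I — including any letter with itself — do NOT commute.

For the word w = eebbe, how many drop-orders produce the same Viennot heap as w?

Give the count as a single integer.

10

#0=e has no predecessor
#1=e depends on [0:e]
#2=b has no predecessor
#3=b depends on [2:b]
#4=e depends on [1:e]
sources: [0:e, 2:b]
N(rest) = Σ N(rest − s) over sources s of rest; N(one piece) = 1:
  size 1 → [3]=1  [4]=1
  size 2 → [1,4]=1  [2,3]=1  [3,4]=2
  size 3 → [0,1,4]=1  [1,3,4]=3  [2,3,4]=3
  first=0(e) contributes 6
  first=2(b) contributes 4
|[w]| = 10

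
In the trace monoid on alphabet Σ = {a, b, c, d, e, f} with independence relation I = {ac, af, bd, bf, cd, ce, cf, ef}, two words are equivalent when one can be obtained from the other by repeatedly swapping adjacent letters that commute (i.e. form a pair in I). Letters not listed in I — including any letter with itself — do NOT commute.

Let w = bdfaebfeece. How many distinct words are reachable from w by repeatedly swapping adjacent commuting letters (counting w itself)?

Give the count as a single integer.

#0=b has no predecessor
#1=d has no predecessor
#2=f depends on [1:d]
#3=a depends on [0:b, 1:d]
#4=e depends on [3:a]
#5=b depends on [4:e]
#6=f depends on [2:f]
#7=e depends on [5:b]
#8=e depends on [7:e]
#9=c depends on [5:b]
#10=e depends on [8:e]
sources: [0:b, 1:d]
N(rest) = Σ N(rest − s) over sources s of rest; N(one piece) = 1:
  size 1 → [6]=1  [9]=1  [10]=1
  size 2 → [2,6]=1  [6,9]=2  [6,10]=2  [8,10]=1  [9,10]=2
  size 3 → [2,6,9]=3  [2,6,10]=3  [6,8,10]=3  [6,9,10]=6  [7,8,10]=1  [8,9,10]=3
  size 4 → [2,6,8,10]=6  [2,6,9,10]=12  [6,7,8,10]=4  [6,8,9,10]=12  [7,8,9,10]=4
  size 5 → [2,6,7,8,10]=10  [2,6,8,9,10]=30  [5,7,8,9,10]=4  [6,7,8,9,10]=20
  size 6 → [2,6,7,8,9,10]=60  [4,5,7,8,9,10]=4  [5,6,7,8,9,10]=24
  size 7 → [2,5,6,7,8,9,10]=84  [3,4,5,7,8,9,10]=4  [4,5,6,7,8,9,10]=28
  size 8 → [0,3,4,5,7,8,9,10]=4  [2,4,5,6,7,8,9,10]=112  [3,4,5,6,7,8,9,10]=32
  size 9 → [0,3,4,5,6,7,8,9,10]=36  [2,3,4,5,6,7,8,9,10]=144
  first=0(b) contributes 144
  first=1(d) contributes 180
|[w]| = 324

324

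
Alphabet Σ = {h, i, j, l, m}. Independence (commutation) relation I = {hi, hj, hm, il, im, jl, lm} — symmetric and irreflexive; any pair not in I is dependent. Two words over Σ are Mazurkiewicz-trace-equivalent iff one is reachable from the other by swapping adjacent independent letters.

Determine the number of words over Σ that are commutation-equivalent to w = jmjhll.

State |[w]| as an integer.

20

0(j) covers ∅
1(m) covers 0:j
2(j) covers 1:m
3(h) covers ∅
4(l) covers 3:h
5(l) covers 4:l
floor of heap: 0:j, 3:h
completions by unplaced set U, small U first (add the entries for U minus each lowest piece of U):
  |U|=1: {2}:1  {5}:1
  |U|=2: {1,2}:1  {2,5}:2  {4,5}:1
  |U|=3: {0,1,2}:1  {1,2,5}:3  {2,4,5}:3  {3,4,5}:1
  |U|=4: {0,1,2,5}:4  {1,2,4,5}:6  {2,3,4,5}:4
  start at 0(j): 10
  start at 3(h): 10
sum over floor = 20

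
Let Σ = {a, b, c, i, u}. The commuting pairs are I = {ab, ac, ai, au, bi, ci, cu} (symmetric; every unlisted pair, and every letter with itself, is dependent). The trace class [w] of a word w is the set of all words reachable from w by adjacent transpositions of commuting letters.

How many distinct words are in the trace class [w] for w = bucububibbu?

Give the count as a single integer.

12

#0=b has no predecessor
#1=u depends on [0:b]
#2=c depends on [0:b]
#3=u depends on [1:u]
#4=b depends on [2:c, 3:u]
#5=u depends on [4:b]
#6=b depends on [5:u]
#7=i depends on [5:u]
#8=b depends on [6:b]
#9=b depends on [8:b]
#10=u depends on [7:i, 9:b]
sources: [0:b]
N(rest) = Σ N(rest − s) over sources s of rest; N(one piece) = 1:
  size 1 → [10]=1
  size 2 → [7,10]=1  [9,10]=1
  size 3 → [7,9,10]=2  [8,9,10]=1
  size 4 → [6,8,9,10]=1  [7,8,9,10]=3
  size 5 → [6,7,8,9,10]=4
  size 6 → [5,6,7,8,9,10]=4
  size 7 → [4,5,6,7,8,9,10]=4
  size 8 → [2,4,5,6,7,8,9,10]=4  [3,4,5,6,7,8,9,10]=4
  size 9 → [1,3,4,5,6,7,8,9,10]=4  [2,3,4,5,6,7,8,9,10]=8
  first=0(b) contributes 12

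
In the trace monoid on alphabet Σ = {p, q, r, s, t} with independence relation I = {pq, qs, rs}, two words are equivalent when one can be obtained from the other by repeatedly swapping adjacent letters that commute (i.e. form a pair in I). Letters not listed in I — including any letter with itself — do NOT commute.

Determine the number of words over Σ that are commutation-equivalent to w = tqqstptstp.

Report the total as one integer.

piece 0:t — minimal
piece 1:q rests on {0:t}
piece 2:q rests on {1:q}
piece 3:s rests on {0:t}
piece 4:t rests on {2:q, 3:s}
piece 5:p rests on {4:t}
piece 6:t rests on {5:p}
piece 7:s rests on {6:t}
piece 8:t rests on {7:s}
piece 9:p rests on {8:t}
minimal pieces: {0:t}
ways to finish when only these pieces remain (= sum over removing one remaining piece with nothing left below it):
  1 left: {9}→1
  2 left: {8,9}→1
  3 left: {7,8,9}→1
  4 left: {6,7,8,9}→1
  5 left: {5,6,7,8,9}→1
  6 left: {4,5,6,7,8,9}→1
  7 left: {2,4,5,6,7,8,9}→1  {3,4,5,6,7,8,9}→1
  8 left: {1,2,4,5,6,7,8,9}→1  {2,3,4,5,6,7,8,9}→2
  placing 0:t first → 3 extensions

3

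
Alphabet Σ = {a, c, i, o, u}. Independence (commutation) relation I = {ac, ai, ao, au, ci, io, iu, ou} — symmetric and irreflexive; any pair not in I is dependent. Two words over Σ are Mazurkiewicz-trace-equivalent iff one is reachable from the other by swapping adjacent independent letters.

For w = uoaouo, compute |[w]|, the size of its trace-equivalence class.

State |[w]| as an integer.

drop 0:u onto floor
drop 1:o onto floor
drop 2:a onto floor
drop 3:o onto {1:o}
drop 4:u onto {0:u}
drop 5:o onto {3:o}
ground layer = {0:u, 1:o, 2:a}
drop-orders for the pieces not yet dropped (sum over which currently-grounded one goes next):
  1 to go: {2} 1  {4} 1  {5} 1
  2 to go: {0,4} 1  {2,4} 2  {2,5} 2  {3,5} 1  {4,5} 2
  3 to go: {0,2,4} 3  {0,4,5} 3  {1,3,5} 1  {2,3,5} 3  {2,4,5} 6  {3,4,5} 3
  4 to go: {0,2,4,5} 12  {0,3,4,5} 6  {1,2,3,5} 4  {1,3,4,5} 4  {2,3,4,5} 12
  if 0:u drops first: 20 orders
  if 1:o drops first: 30 orders
  if 2:a drops first: 10 orders
heap linearizations: 60

60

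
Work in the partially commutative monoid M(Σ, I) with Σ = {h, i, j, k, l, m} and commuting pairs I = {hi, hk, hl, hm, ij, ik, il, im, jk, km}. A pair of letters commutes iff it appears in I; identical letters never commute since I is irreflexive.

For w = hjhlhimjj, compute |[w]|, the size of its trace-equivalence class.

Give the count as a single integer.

drop 0:h onto floor
drop 1:j onto {0:h}
drop 2:h onto {1:j}
drop 3:l onto {1:j}
drop 4:h onto {2:h}
drop 5:i onto floor
drop 6:m onto {3:l}
drop 7:j onto {4:h, 6:m}
drop 8:j onto {7:j}
ground layer = {0:h, 5:i}
drop-orders for the pieces not yet dropped (sum over which currently-grounded one goes next):
  1 to go: {5} 1  {8} 1
  2 to go: {5,8} 2  {7,8} 1
  3 to go: {4,7,8} 1  {5,7,8} 3  {6,7,8} 1
  4 to go: {2,4,7,8} 1  {3,6,7,8} 1  {4,5,7,8} 4  {4,6,7,8} 2  {5,6,7,8} 4
  5 to go: {2,4,5,7,8} 5  {2,4,6,7,8} 3  {3,4,6,7,8} 3  {3,5,6,7,8} 5  {4,5,6,7,8} 10
  6 to go: {2,3,4,6,7,8} 6  {2,4,5,6,7,8} 18  {3,4,5,6,7,8} 18
  7 to go: {1,2,3,4,6,7,8} 6  {2,3,4,5,6,7,8} 42
  if 0:h drops first: 48 orders
  if 5:i drops first: 6 orders
heap linearizations: 54

54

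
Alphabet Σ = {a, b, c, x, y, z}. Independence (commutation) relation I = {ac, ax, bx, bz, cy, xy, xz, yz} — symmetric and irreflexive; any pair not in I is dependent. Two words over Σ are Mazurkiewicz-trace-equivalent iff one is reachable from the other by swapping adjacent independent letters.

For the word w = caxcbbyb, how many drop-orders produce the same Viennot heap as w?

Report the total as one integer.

4

piece 0:c — minimal
piece 1:a — minimal
piece 2:x rests on {0:c}
piece 3:c rests on {2:x}
piece 4:b rests on {1:a, 3:c}
piece 5:b rests on {4:b}
piece 6:y rests on {5:b}
piece 7:b rests on {6:y}
minimal pieces: {0:c, 1:a}
ways to finish when only these pieces remain (= sum over removing one remaining piece with nothing left below it):
  1 left: {7}→1
  2 left: {6,7}→1
  3 left: {5,6,7}→1
  4 left: {4,5,6,7}→1
  5 left: {1,4,5,6,7}→1  {3,4,5,6,7}→1
  6 left: {1,3,4,5,6,7}→2  {2,3,4,5,6,7}→1
  placing 0:c first → 3 extensions
  placing 1:a first → 1 extensions
total linear extensions = 4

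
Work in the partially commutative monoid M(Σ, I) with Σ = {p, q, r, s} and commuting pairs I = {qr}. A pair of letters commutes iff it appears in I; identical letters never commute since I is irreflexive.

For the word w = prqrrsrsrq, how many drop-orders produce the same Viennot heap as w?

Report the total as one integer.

8

0(p) covers ∅
1(r) covers 0:p
2(q) covers 0:p
3(r) covers 1:r
4(r) covers 3:r
5(s) covers 2:q, 4:r
6(r) covers 5:s
7(s) covers 6:r
8(r) covers 7:s
9(q) covers 7:s
floor of heap: 0:p
completions by unplaced set U, small U first (add the entries for U minus each lowest piece of U):
  |U|=1: {8}:1  {9}:1
  |U|=2: {8,9}:2
  |U|=3: {7,8,9}:2
  |U|=4: {6,7,8,9}:2
  |U|=5: {5,6,7,8,9}:2
  |U|=6: {2,5,6,7,8,9}:2  {4,5,6,7,8,9}:2
  |U|=7: {2,4,5,6,7,8,9}:4  {3,4,5,6,7,8,9}:2
  |U|=8: {1,3,4,5,6,7,8,9}:2  {2,3,4,5,6,7,8,9}:6
  start at 0(p): 8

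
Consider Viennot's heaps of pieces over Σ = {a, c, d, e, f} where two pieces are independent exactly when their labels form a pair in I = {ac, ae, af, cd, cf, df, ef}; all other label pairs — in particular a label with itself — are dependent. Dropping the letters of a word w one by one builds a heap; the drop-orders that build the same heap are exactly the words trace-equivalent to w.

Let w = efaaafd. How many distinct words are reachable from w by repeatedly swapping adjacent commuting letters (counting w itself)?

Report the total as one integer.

84

0(e) covers ∅
1(f) covers ∅
2(a) covers ∅
3(a) covers 2:a
4(a) covers 3:a
5(f) covers 1:f
6(d) covers 0:e, 4:a
floor of heap: 0:e, 1:f, 2:a
completions by unplaced set U, small U first (add the entries for U minus each lowest piece of U):
  |U|=1: {5}:1  {6}:1
  |U|=2: {0,6}:1  {1,5}:1  {4,6}:1  {5,6}:2
  |U|=3: {0,4,6}:2  {0,5,6}:3  {1,5,6}:3  {3,4,6}:1  {4,5,6}:3
  |U|=4: {0,1,5,6}:6  {0,3,4,6}:3  {0,4,5,6}:8  {1,4,5,6}:6  {2,3,4,6}:1  {3,4,5,6}:4
  |U|=5: {0,1,4,5,6}:20  {0,2,3,4,6}:4  {0,3,4,5,6}:15  {1,3,4,5,6}:10  {2,3,4,5,6}:5
  start at 0(e): 15
  start at 1(f): 24
  start at 2(a): 45
sum over floor = 84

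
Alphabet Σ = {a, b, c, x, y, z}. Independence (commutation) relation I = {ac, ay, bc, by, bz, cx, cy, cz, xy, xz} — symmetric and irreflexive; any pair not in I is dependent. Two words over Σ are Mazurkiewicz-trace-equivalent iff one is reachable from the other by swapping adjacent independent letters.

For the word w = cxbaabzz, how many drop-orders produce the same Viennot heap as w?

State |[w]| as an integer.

piece 0:c — minimal
piece 1:x — minimal
piece 2:b rests on {1:x}
piece 3:a rests on {2:b}
piece 4:a rests on {3:a}
piece 5:b rests on {4:a}
piece 6:z rests on {4:a}
piece 7:z rests on {6:z}
minimal pieces: {0:c, 1:x}
ways to finish when only these pieces remain (= sum over removing one remaining piece with nothing left below it):
  1 left: {0}→1  {5}→1  {7}→1
  2 left: {0,5}→2  {0,7}→2  {5,7}→2  {6,7}→1
  3 left: {0,5,7}→6  {0,6,7}→3  {5,6,7}→3
  4 left: {0,5,6,7}→12  {4,5,6,7}→3
  5 left: {0,4,5,6,7}→15  {3,4,5,6,7}→3
  6 left: {0,3,4,5,6,7}→18  {2,3,4,5,6,7}→3
  placing 0:c first → 3 extensions
  placing 1:x first → 21 extensions
total linear extensions = 24

24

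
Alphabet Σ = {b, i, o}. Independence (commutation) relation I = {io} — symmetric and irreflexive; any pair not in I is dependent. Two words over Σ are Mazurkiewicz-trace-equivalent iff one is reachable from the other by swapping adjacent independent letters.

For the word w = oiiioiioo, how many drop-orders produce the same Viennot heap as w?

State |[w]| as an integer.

#0=o has no predecessor
#1=i has no predecessor
#2=i depends on [1:i]
#3=i depends on [2:i]
#4=o depends on [0:o]
#5=i depends on [3:i]
#6=i depends on [5:i]
#7=o depends on [4:o]
#8=o depends on [7:o]
sources: [0:o, 1:i]
N(rest) = Σ N(rest − s) over sources s of rest; N(one piece) = 1:
  size 1 → [6]=1  [8]=1
  size 2 → [5,6]=1  [6,8]=2  [7,8]=1
  size 3 → [3,5,6]=1  [4,7,8]=1  [5,6,8]=3  [6,7,8]=3
  size 4 → [0,4,7,8]=1  [2,3,5,6]=1  [3,5,6,8]=4  [4,6,7,8]=4  [5,6,7,8]=6
  size 5 → [0,4,6,7,8]=5  [1,2,3,5,6]=1  [2,3,5,6,8]=5  [3,5,6,7,8]=10  [4,5,6,7,8]=10
  size 6 → [0,4,5,6,7,8]=15  [1,2,3,5,6,8]=6  [2,3,5,6,7,8]=15  [3,4,5,6,7,8]=20
  size 7 → [0,3,4,5,6,7,8]=35  [1,2,3,5,6,7,8]=21  [2,3,4,5,6,7,8]=35
  first=0(o) contributes 56
  first=1(i) contributes 70
|[w]| = 126

126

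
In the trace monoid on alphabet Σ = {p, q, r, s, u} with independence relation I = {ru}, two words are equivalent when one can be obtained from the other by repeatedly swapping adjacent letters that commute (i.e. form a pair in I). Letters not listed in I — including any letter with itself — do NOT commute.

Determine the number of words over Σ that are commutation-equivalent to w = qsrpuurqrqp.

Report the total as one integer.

3

#0=q has no predecessor
#1=s depends on [0:q]
#2=r depends on [1:s]
#3=p depends on [2:r]
#4=u depends on [3:p]
#5=u depends on [4:u]
#6=r depends on [3:p]
#7=q depends on [5:u, 6:r]
#8=r depends on [7:q]
#9=q depends on [8:r]
#10=p depends on [9:q]
sources: [0:q]
N(rest) = Σ N(rest − s) over sources s of rest; N(one piece) = 1:
  size 1 → [10]=1
  size 2 → [9,10]=1
  size 3 → [8,9,10]=1
  size 4 → [7,8,9,10]=1
  size 5 → [5,7,8,9,10]=1  [6,7,8,9,10]=1
  size 6 → [4,5,7,8,9,10]=1  [5,6,7,8,9,10]=2
  size 7 → [4,5,6,7,8,9,10]=3
  size 8 → [3,4,5,6,7,8,9,10]=3
  size 9 → [2,3,4,5,6,7,8,9,10]=3
  first=0(q) contributes 3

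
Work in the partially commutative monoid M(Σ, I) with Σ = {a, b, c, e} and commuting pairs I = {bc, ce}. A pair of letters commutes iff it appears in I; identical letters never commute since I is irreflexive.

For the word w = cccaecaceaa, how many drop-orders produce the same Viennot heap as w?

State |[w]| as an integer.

drop 0:c onto floor
drop 1:c onto {0:c}
drop 2:c onto {1:c}
drop 3:a onto {2:c}
drop 4:e onto {3:a}
drop 5:c onto {3:a}
drop 6:a onto {4:e, 5:c}
drop 7:c onto {6:a}
drop 8:e onto {6:a}
drop 9:a onto {7:c, 8:e}
drop 10:a onto {9:a}
ground layer = {0:c}
drop-orders for the pieces not yet dropped (sum over which currently-grounded one goes next):
  1 to go: {10} 1
  2 to go: {9,10} 1
  3 to go: {7,9,10} 1  {8,9,10} 1
  4 to go: {7,8,9,10} 2
  5 to go: {6,7,8,9,10} 2
  6 to go: {4,6,7,8,9,10} 2  {5,6,7,8,9,10} 2
  7 to go: {4,5,6,7,8,9,10} 4
  8 to go: {3,4,5,6,7,8,9,10} 4
  9 to go: {2,3,4,5,6,7,8,9,10} 4
  if 0:c drops first: 4 orders

4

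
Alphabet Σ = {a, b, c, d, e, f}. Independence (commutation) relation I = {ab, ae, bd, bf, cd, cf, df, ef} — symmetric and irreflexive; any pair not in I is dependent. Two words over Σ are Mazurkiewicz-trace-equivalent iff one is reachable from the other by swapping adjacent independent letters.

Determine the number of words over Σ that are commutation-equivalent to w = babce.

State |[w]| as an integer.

3

piece 0:b — minimal
piece 1:a — minimal
piece 2:b rests on {0:b}
piece 3:c rests on {1:a, 2:b}
piece 4:e rests on {3:c}
minimal pieces: {0:b, 1:a}
ways to finish when only these pieces remain (= sum over removing one remaining piece with nothing left below it):
  1 left: {4}→1
  2 left: {3,4}→1
  3 left: {1,3,4}→1  {2,3,4}→1
  placing 0:b first → 2 extensions
  placing 1:a first → 1 extensions
total linear extensions = 3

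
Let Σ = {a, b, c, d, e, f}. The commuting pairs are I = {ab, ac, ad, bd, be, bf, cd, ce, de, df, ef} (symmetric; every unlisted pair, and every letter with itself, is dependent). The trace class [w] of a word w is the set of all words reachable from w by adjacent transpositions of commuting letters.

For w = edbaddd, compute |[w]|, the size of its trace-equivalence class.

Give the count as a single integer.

105

drop 0:e onto floor
drop 1:d onto floor
drop 2:b onto floor
drop 3:a onto {0:e}
drop 4:d onto {1:d}
drop 5:d onto {4:d}
drop 6:d onto {5:d}
ground layer = {0:e, 1:d, 2:b}
drop-orders for the pieces not yet dropped (sum over which currently-grounded one goes next):
  1 to go: {2} 1  {3} 1  {6} 1
  2 to go: {0,3} 1  {2,3} 2  {2,6} 2  {3,6} 2  {5,6} 1
  3 to go: {0,2,3} 3  {0,3,6} 3  {2,3,6} 6  {2,5,6} 3  {3,5,6} 3  {4,5,6} 1
  4 to go: {0,2,3,6} 12  {0,3,5,6} 6  {1,4,5,6} 1  {2,3,5,6} 12  {2,4,5,6} 4  {3,4,5,6} 4
  5 to go: {0,2,3,5,6} 30  {0,3,4,5,6} 10  {1,2,4,5,6} 5  {1,3,4,5,6} 5  {2,3,4,5,6} 20
  if 0:e drops first: 30 orders
  if 1:d drops first: 60 orders
  if 2:b drops first: 15 orders
heap linearizations: 105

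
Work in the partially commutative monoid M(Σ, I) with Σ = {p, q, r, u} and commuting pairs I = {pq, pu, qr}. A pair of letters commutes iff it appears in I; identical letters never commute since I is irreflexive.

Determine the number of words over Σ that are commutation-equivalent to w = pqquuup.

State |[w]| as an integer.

0(p) covers ∅
1(q) covers ∅
2(q) covers 1:q
3(u) covers 2:q
4(u) covers 3:u
5(u) covers 4:u
6(p) covers 0:p
floor of heap: 0:p, 1:q
completions by unplaced set U, small U first (add the entries for U minus each lowest piece of U):
  |U|=1: {5}:1  {6}:1
  |U|=2: {0,6}:1  {4,5}:1  {5,6}:2
  |U|=3: {0,5,6}:3  {3,4,5}:1  {4,5,6}:3
  |U|=4: {0,4,5,6}:6  {2,3,4,5}:1  {3,4,5,6}:4
  |U|=5: {0,3,4,5,6}:10  {1,2,3,4,5}:1  {2,3,4,5,6}:5
  start at 0(p): 6
  start at 1(q): 15
sum over floor = 21

21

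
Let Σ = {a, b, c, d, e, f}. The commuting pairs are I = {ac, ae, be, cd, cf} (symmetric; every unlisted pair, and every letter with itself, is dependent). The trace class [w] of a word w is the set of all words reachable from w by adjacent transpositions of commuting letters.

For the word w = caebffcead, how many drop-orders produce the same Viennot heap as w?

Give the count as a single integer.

35

0(c) covers ∅
1(a) covers ∅
2(e) covers 0:c
3(b) covers 0:c, 1:a
4(f) covers 2:e, 3:b
5(f) covers 4:f
6(c) covers 2:e, 3:b
7(e) covers 5:f, 6:c
8(a) covers 5:f
9(d) covers 7:e, 8:a
floor of heap: 0:c, 1:a
completions by unplaced set U, small U first (add the entries for U minus each lowest piece of U):
  |U|=1: {9}:1
  |U|=2: {7,9}:1  {8,9}:1
  |U|=3: {6,7,9}:1  {7,8,9}:2
  |U|=4: {5,7,8,9}:2  {6,7,8,9}:3
  |U|=5: {4,5,7,8,9}:2  {5,6,7,8,9}:5
  |U|=6: {4,5,6,7,8,9}:7
  |U|=7: {2,4,5,6,7,8,9}:7  {3,4,5,6,7,8,9}:7
  |U|=8: {1,3,4,5,6,7,8,9}:7  {2,3,4,5,6,7,8,9}:14
  start at 0(c): 21
  start at 1(a): 14
sum over floor = 35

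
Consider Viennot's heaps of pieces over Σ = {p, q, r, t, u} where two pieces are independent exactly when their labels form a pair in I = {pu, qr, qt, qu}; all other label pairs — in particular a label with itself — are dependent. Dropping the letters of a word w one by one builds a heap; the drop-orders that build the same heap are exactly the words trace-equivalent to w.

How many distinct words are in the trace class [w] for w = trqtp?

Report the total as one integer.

4

#0=t has no predecessor
#1=r depends on [0:t]
#2=q has no predecessor
#3=t depends on [1:r]
#4=p depends on [2:q, 3:t]
sources: [0:t, 2:q]
N(rest) = Σ N(rest − s) over sources s of rest; N(one piece) = 1:
  size 1 → [4]=1
  size 2 → [2,4]=1  [3,4]=1
  size 3 → [1,3,4]=1  [2,3,4]=2
  first=0(t) contributes 3
  first=2(q) contributes 1
|[w]| = 4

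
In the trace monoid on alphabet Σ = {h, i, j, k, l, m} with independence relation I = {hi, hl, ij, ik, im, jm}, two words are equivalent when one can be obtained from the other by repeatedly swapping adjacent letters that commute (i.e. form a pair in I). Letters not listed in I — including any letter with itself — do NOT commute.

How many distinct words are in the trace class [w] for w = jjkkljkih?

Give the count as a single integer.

4

drop 0:j onto floor
drop 1:j onto {0:j}
drop 2:k onto {1:j}
drop 3:k onto {2:k}
drop 4:l onto {3:k}
drop 5:j onto {4:l}
drop 6:k onto {5:j}
drop 7:i onto {4:l}
drop 8:h onto {6:k}
ground layer = {0:j}
drop-orders for the pieces not yet dropped (sum over which currently-grounded one goes next):
  1 to go: {7} 1  {8} 1
  2 to go: {6,8} 1  {7,8} 2
  3 to go: {5,6,8} 1  {6,7,8} 3
  4 to go: {5,6,7,8} 4
  5 to go: {4,5,6,7,8} 4
  6 to go: {3,4,5,6,7,8} 4
  7 to go: {2,3,4,5,6,7,8} 4
  if 0:j drops first: 4 orders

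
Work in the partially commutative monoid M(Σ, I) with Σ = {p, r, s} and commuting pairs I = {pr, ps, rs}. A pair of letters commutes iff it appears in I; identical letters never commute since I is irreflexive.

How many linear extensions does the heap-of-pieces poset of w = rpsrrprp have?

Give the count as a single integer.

drop 0:r onto floor
drop 1:p onto floor
drop 2:s onto floor
drop 3:r onto {0:r}
drop 4:r onto {3:r}
drop 5:p onto {1:p}
drop 6:r onto {4:r}
drop 7:p onto {5:p}
ground layer = {0:r, 1:p, 2:s}
drop-orders for the pieces not yet dropped (sum over which currently-grounded one goes next):
  1 to go: {2} 1  {6} 1  {7} 1
  2 to go: {2,6} 2  {2,7} 2  {4,6} 1  {5,7} 1  {6,7} 2
  3 to go: {1,5,7} 1  {2,4,6} 3  {2,5,7} 3  {2,6,7} 6  {3,4,6} 1  {4,6,7} 3  {5,6,7} 3
  4 to go: {0,3,4,6} 1  {1,2,5,7} 4  {1,5,6,7} 4  {2,3,4,6} 4  {2,4,6,7} 12  {2,5,6,7} 12  {3,4,6,7} 4  {4,5,6,7} 6
  5 to go: {0,2,3,4,6} 5  {0,3,4,6,7} 5  {1,2,5,6,7} 20  {1,4,5,6,7} 10  {2,3,4,6,7} 20  {2,4,5,6,7} 30  {3,4,5,6,7} 10
  6 to go: {0,2,3,4,6,7} 30  {0,3,4,5,6,7} 15  {1,2,4,5,6,7} 60  {1,3,4,5,6,7} 20  {2,3,4,5,6,7} 60
  if 0:r drops first: 140 orders
  if 1:p drops first: 105 orders
  if 2:s drops first: 35 orders
heap linearizations: 280

280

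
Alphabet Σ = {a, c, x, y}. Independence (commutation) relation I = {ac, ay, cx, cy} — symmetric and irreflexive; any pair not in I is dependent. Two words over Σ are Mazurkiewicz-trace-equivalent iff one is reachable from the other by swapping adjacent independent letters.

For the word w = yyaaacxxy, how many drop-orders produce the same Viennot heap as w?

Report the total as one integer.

90

#0=y has no predecessor
#1=y depends on [0:y]
#2=a has no predecessor
#3=a depends on [2:a]
#4=a depends on [3:a]
#5=c has no predecessor
#6=x depends on [1:y, 4:a]
#7=x depends on [6:x]
#8=y depends on [7:x]
sources: [0:y, 2:a, 5:c]
N(rest) = Σ N(rest − s) over sources s of rest; N(one piece) = 1:
  size 1 → [5]=1  [8]=1
  size 2 → [5,8]=2  [7,8]=1
  size 3 → [5,7,8]=3  [6,7,8]=1
  size 4 → [1,6,7,8]=1  [4,6,7,8]=1  [5,6,7,8]=4
  size 5 → [0,1,6,7,8]=1  [1,4,6,7,8]=2  [1,5,6,7,8]=5  [3,4,6,7,8]=1  [4,5,6,7,8]=5
  size 6 → [0,1,4,6,7,8]=3  [0,1,5,6,7,8]=6  [1,3,4,6,7,8]=3  [1,4,5,6,7,8]=12  [2,3,4,6,7,8]=1  [3,4,5,6,7,8]=6
  size 7 → [0,1,3,4,6,7,8]=6  [0,1,4,5,6,7,8]=21  [1,2,3,4,6,7,8]=4  [1,3,4,5,6,7,8]=21  [2,3,4,5,6,7,8]=7
  first=0(y) contributes 32
  first=2(a) contributes 48
  first=5(c) contributes 10
|[w]| = 90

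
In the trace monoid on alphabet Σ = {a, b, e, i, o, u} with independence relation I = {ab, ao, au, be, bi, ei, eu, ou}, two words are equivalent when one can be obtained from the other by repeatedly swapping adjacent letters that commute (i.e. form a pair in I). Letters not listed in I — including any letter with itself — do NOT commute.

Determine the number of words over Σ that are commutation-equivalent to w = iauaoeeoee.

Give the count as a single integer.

27

#0=i has no predecessor
#1=a depends on [0:i]
#2=u depends on [0:i]
#3=a depends on [1:a]
#4=o depends on [0:i]
#5=e depends on [3:a, 4:o]
#6=e depends on [5:e]
#7=o depends on [6:e]
#8=e depends on [7:o]
#9=e depends on [8:e]
sources: [0:i]
N(rest) = Σ N(rest − s) over sources s of rest; N(one piece) = 1:
  size 1 → [2]=1  [9]=1
  size 2 → [2,9]=2  [8,9]=1
  size 3 → [2,8,9]=3  [7,8,9]=1
  size 4 → [2,7,8,9]=4  [6,7,8,9]=1
  size 5 → [2,6,7,8,9]=5  [5,6,7,8,9]=1
  size 6 → [2,5,6,7,8,9]=6  [3,5,6,7,8,9]=1  [4,5,6,7,8,9]=1
  size 7 → [1,3,5,6,7,8,9]=1  [2,3,5,6,7,8,9]=7  [2,4,5,6,7,8,9]=7  [3,4,5,6,7,8,9]=2
  size 8 → [1,2,3,5,6,7,8,9]=8  [1,3,4,5,6,7,8,9]=3  [2,3,4,5,6,7,8,9]=16
  first=0(i) contributes 27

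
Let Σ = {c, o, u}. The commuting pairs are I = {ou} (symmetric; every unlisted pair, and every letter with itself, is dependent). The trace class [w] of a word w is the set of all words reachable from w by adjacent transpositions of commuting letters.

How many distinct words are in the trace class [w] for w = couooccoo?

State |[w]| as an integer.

4

drop 0:c onto floor
drop 1:o onto {0:c}
drop 2:u onto {0:c}
drop 3:o onto {1:o}
drop 4:o onto {3:o}
drop 5:c onto {2:u, 4:o}
drop 6:c onto {5:c}
drop 7:o onto {6:c}
drop 8:o onto {7:o}
ground layer = {0:c}
drop-orders for the pieces not yet dropped (sum over which currently-grounded one goes next):
  1 to go: {8} 1
  2 to go: {7,8} 1
  3 to go: {6,7,8} 1
  4 to go: {5,6,7,8} 1
  5 to go: {2,5,6,7,8} 1  {4,5,6,7,8} 1
  6 to go: {2,4,5,6,7,8} 2  {3,4,5,6,7,8} 1
  7 to go: {1,3,4,5,6,7,8} 1  {2,3,4,5,6,7,8} 3
  if 0:c drops first: 4 orders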